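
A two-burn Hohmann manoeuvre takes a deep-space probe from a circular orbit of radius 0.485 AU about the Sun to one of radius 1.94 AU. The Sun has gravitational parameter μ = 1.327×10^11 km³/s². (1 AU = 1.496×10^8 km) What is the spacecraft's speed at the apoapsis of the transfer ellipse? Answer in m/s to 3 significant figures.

v = 13500 m/s

In km: r₁ = 0.485 × 1.496×10^8 = 7.2556×10^7 km; r₂ = 1.94 × 1.496×10^8 = 2.90224×10^8 km.
The Hohmann ellipse has a_t = (r₁ + r₂)/2 = 1.8139×10^8 km.
At apoapsis, r = 2.90224×10^8 km.
Vis-viva: v = √[μ(2/r − 1/a_t)] = √[1.327×10^11 × (2/2.90224×10^8 − 1/1.8139×10^8)] = 13.52 km/s.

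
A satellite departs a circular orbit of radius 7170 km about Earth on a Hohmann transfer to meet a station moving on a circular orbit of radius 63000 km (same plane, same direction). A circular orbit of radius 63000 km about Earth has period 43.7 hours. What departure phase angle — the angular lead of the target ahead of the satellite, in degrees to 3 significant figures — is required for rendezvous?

From Kepler's third law T² = 4π²r³/μ at r = 63000 km, T = 43.7 hours = 43.7 × 3600 s = 1.5732×10^5 s: μ = 4π²r³/T² = 3.98854×10^5 km³/s².
Transfer-ellipse semi-major axis a_t = (r₁ + r₂)/2 = (7170 + 63000)/2 = 35085 km.
The half-period of the transfer ellipse is t = π√(a_t³/μ) = 32690 s.
The target's mean motion on its circular orbit is ω₂ = √(μ/r₂³) = 3.994×10^-5 rad/s.
Angle swept by the target during transfer: ω₂·t = 1.3056 rad = 74.81°.
Arrival is 180° from departure on the ellipse, so φ = 180° − 74.81° = 105°.

φ = 105°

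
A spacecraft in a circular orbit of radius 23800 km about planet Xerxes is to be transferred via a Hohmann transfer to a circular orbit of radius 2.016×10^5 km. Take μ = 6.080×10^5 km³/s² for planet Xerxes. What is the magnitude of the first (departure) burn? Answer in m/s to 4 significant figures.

Δv₁ = 1706 m/s

Semi-major axis of the transfer orbit: a_t = (23800 + 2.016×10^5)/2 = 1.127×10^5 km.
Circular speed at r = 23800 km: v_c = √(μ/r) = 5.054 km/s.
Transfer-orbit speed at the same r (vis-viva, a = a_t): v_t = √[μ(2/r − 1/a_t)] = 6.760 km/s.
Δv₁ = |v_t − v_c| = |6.760 − 5.054| = 1.706 km/s.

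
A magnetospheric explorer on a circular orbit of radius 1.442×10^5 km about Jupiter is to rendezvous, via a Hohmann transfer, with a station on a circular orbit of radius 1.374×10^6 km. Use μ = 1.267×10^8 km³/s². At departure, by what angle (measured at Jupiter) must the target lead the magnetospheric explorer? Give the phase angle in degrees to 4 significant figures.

Transfer-ellipse semi-major axis a_t = (r₁ + r₂)/2 = (1.442×10^5 + 1.374×10^6)/2 = 7.591×10^5 km.
Transfer time t = π√(a_t³/μ) = 1.8459×10^5 s.
Target angular speed ω₂ = √(μ/r₂³) = 6.9889×10^-6 rad/s.
Angle swept by the target during transfer: ω₂·t = 1.2901 rad = 73.92°.
Arrival is 180° from departure on the ellipse, so φ = 180° − 73.92° = 106.1°.

φ = 106.1°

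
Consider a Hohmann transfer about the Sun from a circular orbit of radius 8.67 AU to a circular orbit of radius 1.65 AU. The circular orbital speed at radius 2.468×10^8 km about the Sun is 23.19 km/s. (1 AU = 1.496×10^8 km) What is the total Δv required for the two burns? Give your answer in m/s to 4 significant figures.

From the circular-orbit relation v² = μ/r at r = 2.468×10^8 km: μ = v²r = (23.19)² × 2.468×10^8 = 1.32723×10^11 km³/s².
In km: r₁ = 8.67 × 1.496×10^8 = 1.297032×10^9 km; r₂ = 1.65 × 1.496×10^8 = 2.4684×10^8 km.
Transfer-ellipse semi-major axis a_t = (r₁ + r₂)/2 = (1.297032×10^9 + 2.4684×10^8)/2 = 7.71936×10^8 km.
Circular speed at r₁: v₁ = √(μ/r₁) = √(1.32723×10^11/1.297032×10^9) = 10.1157 km/s.
Transfer-orbit speed at r₁ (vis-viva): v_a = √[μ(2/r₁ − 1/a_t)] = 5.72025 km/s.
First burn Δv₁ = |v_a − v₁| = 4.395 km/s.
Circular speed at r₂: v₂ = √(μ/r₂) = 23.188 km/s.
Transfer-orbit speed at r₂: v_p = √[μ(2/r₂ − 1/a_t)] = 30.057 km/s.
Second burn Δv₂ = |v₂ − v_p| = 6.869 km/s.
Δv = Δv₁ + Δv₂ = 4.395 + 6.869 = 11.26 km/s.

Δv = 11260 m/s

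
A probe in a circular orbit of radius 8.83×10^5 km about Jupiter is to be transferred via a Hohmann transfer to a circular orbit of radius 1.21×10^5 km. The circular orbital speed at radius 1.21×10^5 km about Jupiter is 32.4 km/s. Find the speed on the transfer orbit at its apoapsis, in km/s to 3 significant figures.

v = 5.89 km/s

From the circular-orbit relation v² = μ/r at r = 1.21×10^5 km: μ = v²r = (32.4)² × 1.21×10^5 = 1.27021×10^8 km³/s².
Transfer-ellipse semi-major axis a_t = (r₁ + r₂)/2 = (8.830×10^5 + 1.210×10^5)/2 = 5.020×10^5 km.
The apoapsis of the transfer ellipse is at r = 8.830×10^5 km.
From the vis-viva equation, v = √[μ(2/r − 1/a_t)] = 5.888 km/s.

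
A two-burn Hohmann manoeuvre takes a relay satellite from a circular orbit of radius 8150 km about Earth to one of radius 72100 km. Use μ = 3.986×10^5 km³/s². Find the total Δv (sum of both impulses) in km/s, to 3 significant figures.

Δv = 3.67 km/s

The Hohmann ellipse has a_t = (r₁ + r₂)/2 = 40125 km.
Circular speed at r₁: v₁ = √(μ/r₁) = √(3.986×10^5/8150) = 6.9934 km/s.
Transfer-orbit speed at r₁ (vis-viva equation): v_p = √[μ(2/r₁ − 1/a_t)] = 9.3745 km/s.
First burn Δv₁ = |v_p − v₁| = 2.381 km/s.
Circular speed at r₂: v₂ = √(μ/r₂) = 2.3513 km/s.
Transfer-orbit speed at r₂: v_a = √[μ(2/r₂ − 1/a_t)] = 1.0597 km/s.
Second burn Δv₂ = |v₂ − v_a| = 1.292 km/s.
Δv = Δv₁ + Δv₂ = 2.381 + 1.292 = 3.673 km/s.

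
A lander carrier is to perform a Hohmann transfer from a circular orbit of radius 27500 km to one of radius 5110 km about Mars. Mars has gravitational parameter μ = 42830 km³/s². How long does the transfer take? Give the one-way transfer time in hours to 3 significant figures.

The Hohmann ellipse has a_t = (r₁ + r₂)/2 = 16305 km.
Half the transfer-orbit period gives t = π√(a_t³/μ) = 31610 s.
Converting: 31610 s ÷ 3600 s/hour = 8.78 hours.

t = 8.78 hours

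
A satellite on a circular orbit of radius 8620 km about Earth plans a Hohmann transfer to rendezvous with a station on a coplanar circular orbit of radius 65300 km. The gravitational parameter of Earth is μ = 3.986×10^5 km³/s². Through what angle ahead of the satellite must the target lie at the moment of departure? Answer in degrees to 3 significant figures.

φ = 103°

Transfer-ellipse semi-major axis a_t = (r₁ + r₂)/2 = (8620 + 65300)/2 = 36960 km.
The half-period of the transfer ellipse is t = π√(a_t³/μ) = 35357.3 s.
Target angular speed ω₂ = √(μ/r₂³) = 3.78354×10^-5 rad/s.
Angle swept by the target during transfer: ω₂·t = 1.3378 rad = 76.65°.
Arrival is 180° from departure on the ellipse, so φ = 180° − 76.65° = 103°.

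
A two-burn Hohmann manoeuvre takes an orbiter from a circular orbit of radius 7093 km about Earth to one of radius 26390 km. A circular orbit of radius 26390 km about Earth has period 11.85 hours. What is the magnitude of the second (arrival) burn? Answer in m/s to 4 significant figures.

Δv₂ = 1357 m/s

From Kepler's third law T² = 4π²r³/μ at r = 26390 km, T = 11.85 hours = 11.85 × 3600 s = 42660 s: μ = 4π²r³/T² = 3.98691×10^5 km³/s².
The Hohmann ellipse has a_t = (r₁ + r₂)/2 = 16741.5 km.
Circular speed at r = 26390 km: v_c = √(μ/r) = 3.887 km/s.
Vis-viva on the transfer ellipse at r = 26390 km gives v_t = √[μ(2/r − 1/a_t)] = 2.530 km/s.
Δv₂ = |v_t − v_c| = |2.530 − 3.887| = 1.357 km/s.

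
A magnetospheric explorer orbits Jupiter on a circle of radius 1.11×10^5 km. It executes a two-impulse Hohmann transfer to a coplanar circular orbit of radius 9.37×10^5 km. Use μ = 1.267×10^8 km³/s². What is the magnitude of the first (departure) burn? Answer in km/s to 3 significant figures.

Δv₁ = 11.4 km/s

Semi-major axis of the transfer orbit: a_t = (1.110×10^5 + 9.370×10^5)/2 = 5.240×10^5 km.
On the circular orbit at r = 1.110×10^5 km, v_c = √(μ/r) = 33.79 km/s.
Vis-viva on the transfer ellipse at r = 1.110×10^5 km gives v_t = √[μ(2/r − 1/a_t)] = 45.18 km/s.
Δv₁ = |v_t − v_c| = |45.18 − 33.79| = 11.39 km/s.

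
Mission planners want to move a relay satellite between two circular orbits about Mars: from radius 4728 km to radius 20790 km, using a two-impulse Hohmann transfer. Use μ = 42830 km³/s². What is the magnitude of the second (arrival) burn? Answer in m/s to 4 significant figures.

Δv₂ = 561.6 m/s

The Hohmann ellipse has a_t = (r₁ + r₂)/2 = 12759 km.
Circular speed at r = 20790 km: v_c = √(μ/r) = 1.4353 km/s.
Transfer-orbit speed at the same r (vis-viva, a = a_t): v_t = √[μ(2/r − 1/a_t)] = 0.87373 km/s.
Δv₂ = |v_t − v_c| = |0.87373 − 1.4353| = 0.5616 km/s.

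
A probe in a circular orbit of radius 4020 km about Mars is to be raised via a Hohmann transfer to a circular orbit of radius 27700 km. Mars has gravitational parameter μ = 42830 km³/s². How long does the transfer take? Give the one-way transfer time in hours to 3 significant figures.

t = 8.42 hours

Transfer-ellipse semi-major axis a_t = (r₁ + r₂)/2 = (4020 + 27700)/2 = 15860 km.
By Kepler's third law the transfer-orbit period is T = 2π√(a_t³/μ), so t = T/2 = 30320 s.
Converting: 30320 s ÷ 3600 s/hour = 8.42 hours.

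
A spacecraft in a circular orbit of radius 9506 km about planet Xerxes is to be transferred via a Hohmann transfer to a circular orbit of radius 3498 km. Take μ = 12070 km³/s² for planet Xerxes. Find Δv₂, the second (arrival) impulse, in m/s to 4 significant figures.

Δv₂ = 388.5 m/s

Transfer-ellipse semi-major axis a_t = (r₁ + r₂)/2 = (9506 + 3498)/2 = 6502 km.
On the circular orbit at r = 3498 km, v_c = √(μ/r) = 1.85756 km/s.
Vis-viva on the transfer ellipse at r = 3498 km gives v_t = √[μ(2/r − 1/a_t)] = 2.24605 km/s.
Δv₂ = |v_t − v_c| = |2.24605 − 1.85756| = 0.3885 km/s.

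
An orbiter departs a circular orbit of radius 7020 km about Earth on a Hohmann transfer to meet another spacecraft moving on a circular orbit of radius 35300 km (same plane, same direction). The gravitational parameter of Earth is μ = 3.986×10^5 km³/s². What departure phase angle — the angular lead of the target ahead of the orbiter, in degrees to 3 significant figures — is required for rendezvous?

The Hohmann ellipse has a_t = (r₁ + r₂)/2 = 21160 km.
Transfer time t = π√(a_t³/μ) = 15320 s.
Target angular speed ω₂ = √(μ/r₂³) = 9.519×10^-5 rad/s.
Angle swept by the target during transfer: ω₂·t = 1.458 rad = 83.54°.
The orbiter traverses 180° on the transfer ellipse, so the target must lead by 180° − 83.54° = 96.5°.

φ = 96.5°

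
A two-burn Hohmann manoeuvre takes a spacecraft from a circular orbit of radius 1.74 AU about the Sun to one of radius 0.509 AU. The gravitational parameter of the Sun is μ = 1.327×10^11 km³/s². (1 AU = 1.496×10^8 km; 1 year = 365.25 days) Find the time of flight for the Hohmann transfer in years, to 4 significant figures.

t = 0.5963 years

In km: r₁ = 1.74 × 1.496×10^8 = 2.60304×10^8 km; r₂ = 0.509 × 1.496×10^8 = 7.61464×10^7 km.
Transfer-ellipse semi-major axis a_t = (r₁ + r₂)/2 = (2.60304×10^8 + 7.61464×10^7)/2 = 1.682252×10^8 km.
Half the transfer-orbit period gives t = π√(a_t³/μ) = 1.8817×10^7 s.
Converting: 1.8817×10^7 s ÷ 3.15576×10^7 s/year (365.25 × 86400) = 0.5963 years.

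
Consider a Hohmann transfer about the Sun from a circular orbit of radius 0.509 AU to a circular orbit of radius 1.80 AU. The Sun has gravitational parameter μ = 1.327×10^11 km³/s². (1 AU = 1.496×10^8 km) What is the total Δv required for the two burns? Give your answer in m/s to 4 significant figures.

Δv = 17840 m/s

In km: r₁ = 0.509 × 1.496×10^8 = 7.61464×10^7 km; r₂ = 1.80 × 1.496×10^8 = 2.6928×10^8 km.
Transfer-ellipse semi-major axis a_t = (r₁ + r₂)/2 = (7.61464×10^7 + 2.6928×10^8)/2 = 1.727132×10^8 km.
Circular speed at r₁: v₁ = √(μ/r₁) = √(1.327×10^11/7.61464×10^7) = 41.75 km/s.
On the transfer ellipse at r₁, vis-viva equation gives v_p = √[μ(2/r₁ − 1/a_t)] = 52.13 km/s.
First burn Δv₁ = |v_p − v₁| = 10.38 km/s.
Circular speed at r₂: v₂ = √(μ/r₂) = 22.199 km/s.
Transfer-orbit speed at r₂: v_a = √[μ(2/r₂ − 1/a_t)] = 14.740 km/s.
Second burn Δv₂ = |v₂ − v_a| = 7.459 km/s.
Δv = Δv₁ + Δv₂ = 10.38 + 7.459 = 17.84 km/s.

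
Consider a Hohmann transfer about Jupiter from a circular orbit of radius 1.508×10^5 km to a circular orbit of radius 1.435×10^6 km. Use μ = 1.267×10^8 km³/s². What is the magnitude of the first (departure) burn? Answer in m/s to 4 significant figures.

Δv₁ = 10010 m/s

Transfer-ellipse semi-major axis a_t = (r₁ + r₂)/2 = (1.508×10^5 + 1.435×10^6)/2 = 7.929×10^5 km.
Circular speed at r = 1.508×10^5 km: v_c = √(μ/r) = 28.986 km/s.
Transfer-orbit speed at the same r (vis-viva, a = a_t): v_t = √[μ(2/r − 1/a_t)] = 38.995 km/s.
Δv₁ = |v_t − v_c| = |38.995 − 28.986| = 10.01 km/s.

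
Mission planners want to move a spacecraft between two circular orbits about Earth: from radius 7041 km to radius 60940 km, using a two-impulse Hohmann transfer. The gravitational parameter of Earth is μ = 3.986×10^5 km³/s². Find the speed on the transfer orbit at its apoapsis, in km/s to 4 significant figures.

The Hohmann ellipse has a_t = (r₁ + r₂)/2 = 33990.5 km.
At apoapsis, r = 60940 km.
Vis-viva: v = √[μ(2/r − 1/a_t)] = √[3.986×10^5 × (2/60940 − 1/33990.5)] = 1.164 km/s.

v = 1.164 km/s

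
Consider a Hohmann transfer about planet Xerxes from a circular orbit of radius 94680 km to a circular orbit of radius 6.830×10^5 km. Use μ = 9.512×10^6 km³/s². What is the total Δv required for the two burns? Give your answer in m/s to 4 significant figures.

Δv = 5151 m/s

Transfer-ellipse semi-major axis a_t = (r₁ + r₂)/2 = (94680 + 6.830×10^5)/2 = 3.8884×10^5 km.
At r₁ the circular-orbit speed is v₁ = √(μ/r₁) = 10.023 km/s.
On the transfer ellipse at r₁, vis-viva equation gives v_p = √[μ(2/r₁ − 1/a_t)] = 13.284 km/s.
First burn Δv₁ = |v_p − v₁| = 3.261 km/s.
At r₂, v₂ = √(μ/r₂) = 3.7319 km/s.
Transfer-orbit speed at r₂: v_a = √[μ(2/r₂ − 1/a_t)] = 1.8415 km/s.
Second burn Δv₂ = |v₂ − v_a| = 1.890 km/s.
Δv = Δv₁ + Δv₂ = 3.261 + 1.890 = 5.151 km/s.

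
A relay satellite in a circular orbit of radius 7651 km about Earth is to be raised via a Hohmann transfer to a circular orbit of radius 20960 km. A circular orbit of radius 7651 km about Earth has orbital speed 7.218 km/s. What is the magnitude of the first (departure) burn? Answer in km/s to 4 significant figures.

From the circular-orbit relation v² = μ/r at r = 7651 km: μ = v²r = (7.218)² × 7651 = 3.98613×10^5 km³/s².
Transfer-ellipse semi-major axis a_t = (r₁ + r₂)/2 = (7651 + 20960)/2 = 14305.5 km.
Circular speed at r = 7651 km: v_c = √(μ/r) = 7.218 km/s.
Vis-viva on the transfer ellipse at r = 7651 km gives v_t = √[μ(2/r − 1/a_t)] = 8.737 km/s.
Δv₁ = |v_t − v_c| = |8.737 − 7.218| = 1.519 km/s.

Δv₁ = 1.519 km/s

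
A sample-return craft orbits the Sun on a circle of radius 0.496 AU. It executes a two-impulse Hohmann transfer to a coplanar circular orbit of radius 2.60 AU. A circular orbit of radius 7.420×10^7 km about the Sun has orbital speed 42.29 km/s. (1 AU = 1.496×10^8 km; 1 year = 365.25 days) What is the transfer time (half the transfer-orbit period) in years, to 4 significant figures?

From the circular-orbit relation v² = μ/r at r = 7.420×10^7 km: μ = v²r = (42.29)² × 7.420×10^7 = 1.32703×10^11 km³/s².
In km: r₁ = 0.496 × 1.496×10^8 = 7.42016×10^7 km; r₂ = 2.60 × 1.496×10^8 = 3.8896×10^8 km.
Semi-major axis of the transfer orbit: a_t = (7.42016×10^7 + 3.8896×10^8)/2 = 2.315808×10^8 km.
Transfer time t = π√(a_t³/μ) = π√((2.315808×10^8)³ / 1.32703×10^11) = 3.0392×10^7 s.
Converting: 3.0392×10^7 s ÷ 3.15576×10^7 s/year (365.25 × 86400) = 0.9631 years.

t = 0.9631 years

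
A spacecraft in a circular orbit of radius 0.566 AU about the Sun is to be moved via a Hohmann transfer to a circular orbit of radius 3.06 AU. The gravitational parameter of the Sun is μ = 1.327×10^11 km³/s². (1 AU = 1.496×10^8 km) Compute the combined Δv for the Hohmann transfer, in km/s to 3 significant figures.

Δv = 19.4 km/s

In km: r₁ = 0.566 × 1.496×10^8 = 8.46736×10^7 km; r₂ = 3.06 × 1.496×10^8 = 4.57776×10^8 km.
The Hohmann ellipse has a_t = (r₁ + r₂)/2 = 2.712248×10^8 km.
Circular speed at r₁: v₁ = √(μ/r₁) = √(1.327×10^11/8.46736×10^7) = 39.588 km/s.
On the transfer ellipse at r₁, vis-viva gives v_p = √[μ(2/r₁ − 1/a_t)] = 51.431 km/s.
First burn Δv₁ = |v_p − v₁| = 11.843 km/s.
At r₂, v₂ = √(μ/r₂) = 17.02586 km/s.
Transfer-orbit speed at r₂: v_a = √[μ(2/r₂ − 1/a_t)] = 9.513017 km/s.
Second burn Δv₂ = |v₂ − v_a| = 7.5128 km/s.
Total Δv = Δv₁ + Δv₂ = 19.36 km/s.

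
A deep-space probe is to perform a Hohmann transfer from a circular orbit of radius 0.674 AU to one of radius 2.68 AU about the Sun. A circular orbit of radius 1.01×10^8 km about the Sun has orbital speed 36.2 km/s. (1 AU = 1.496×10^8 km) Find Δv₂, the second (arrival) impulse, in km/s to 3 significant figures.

From the circular-orbit relation v² = μ/r at r = 1.01×10^8 km: μ = v²r = (36.2)² × 1.01×10^8 = 1.32354×10^11 km³/s².
In km: r₁ = 0.674 × 1.496×10^8 = 1.008304×10^8 km; r₂ = 2.68 × 1.496×10^8 = 4.00928×10^8 km.
Transfer-ellipse semi-major axis a_t = (r₁ + r₂)/2 = (1.008304×10^8 + 4.00928×10^8)/2 = 2.508792×10^8 km.
On the circular orbit at r = 4.00928×10^8 km, v_c = √(μ/r) = 18.1692 km/s.
Transfer-orbit speed at the same r (vis-viva, a = a_t): v_t = √[μ(2/r − 1/a_t)] = 11.5186 km/s.
Δv₂ = |v_t − v_c| = |11.5186 − 18.1692| = 6.651 km/s.

Δv₂ = 6.65 km/s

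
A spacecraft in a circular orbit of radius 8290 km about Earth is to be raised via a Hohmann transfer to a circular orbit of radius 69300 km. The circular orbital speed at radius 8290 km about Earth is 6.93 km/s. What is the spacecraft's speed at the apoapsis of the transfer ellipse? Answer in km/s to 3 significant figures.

From the circular-orbit relation v² = μ/r at r = 8290 km: μ = v²r = (6.93)² × 8290 = 3.98126×10^5 km³/s².
The Hohmann ellipse has a_t = (r₁ + r₂)/2 = 38795 km.
At apoapsis, r = 69300 km.
From the vis-viva equation, v = √[μ(2/r − 1/a_t)] = 1.108 km/s.

v = 1.11 km/s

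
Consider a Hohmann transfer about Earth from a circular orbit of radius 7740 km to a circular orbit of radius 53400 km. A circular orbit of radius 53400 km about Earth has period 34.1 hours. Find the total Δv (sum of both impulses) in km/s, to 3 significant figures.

Δv = 3.67 km/s

From Kepler's third law T² = 4π²r³/μ at r = 53400 km, T = 34.1 hours = 34.1 × 3600 s = 1.2276×10^5 s: μ = 4π²r³/T² = 3.98905×10^5 km³/s².
Semi-major axis of the transfer orbit: a_t = (7740 + 53400)/2 = 30570 km.
At r₁ the circular-orbit speed is v₁ = √(μ/r₁) = 7.179 km/s.
On the transfer ellipse at r₁, vis-viva gives v_p = √[μ(2/r₁ − 1/a_t)] = 9.488 km/s.
First burn Δv₁ = |v_p − v₁| = 2.309 km/s.
At r₂, v₂ = √(μ/r₂) = 2.733 km/s.
Transfer-orbit speed at r₂: v_a = √[μ(2/r₂ − 1/a_t)] = 1.375 km/s.
Second burn Δv₂ = |v₂ − v_a| = 1.358 km/s.
Δv = Δv₁ + Δv₂ = 2.309 + 1.358 = 3.667 km/s.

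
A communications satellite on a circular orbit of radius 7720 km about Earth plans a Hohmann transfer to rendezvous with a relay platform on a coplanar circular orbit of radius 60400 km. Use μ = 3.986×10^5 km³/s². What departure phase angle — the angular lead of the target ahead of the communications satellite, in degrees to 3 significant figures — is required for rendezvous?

The Hohmann ellipse has a_t = (r₁ + r₂)/2 = 34060 km.
The half-period of the transfer ellipse is t = π√(a_t³/μ) = 31280 s.
The target's mean motion on its circular orbit is ω₂ = √(μ/r₂³) = 4.253×10^-5 rad/s.
Angle swept by the target during transfer: ω₂·t = 1.3303 rad = 76.22°.
The communications satellite traverses 180° on the transfer ellipse, so the target must lead by 180° − 76.22° = 104°.

φ = 104°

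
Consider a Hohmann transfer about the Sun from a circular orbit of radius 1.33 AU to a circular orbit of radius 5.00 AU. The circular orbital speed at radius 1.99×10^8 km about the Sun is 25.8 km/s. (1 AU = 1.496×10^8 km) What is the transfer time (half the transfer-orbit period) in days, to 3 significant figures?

From the circular-orbit relation v² = μ/r at r = 1.99×10^8 km: μ = v²r = (25.8)² × 1.99×10^8 = 1.32462×10^11 km³/s².
In km: r₁ = 1.33 × 1.496×10^8 = 1.98968×10^8 km; r₂ = 5.00 × 1.496×10^8 = 7.480×10^8 km.
The Hohmann ellipse has a_t = (r₁ + r₂)/2 = 4.73484×10^8 km.
Half the transfer-orbit period gives t = π√(a_t³/μ) = 8.893×10^7 s.
Converting: 8.893×10^7 s ÷ 86400 s/day = 1030 days.

t = 1030 days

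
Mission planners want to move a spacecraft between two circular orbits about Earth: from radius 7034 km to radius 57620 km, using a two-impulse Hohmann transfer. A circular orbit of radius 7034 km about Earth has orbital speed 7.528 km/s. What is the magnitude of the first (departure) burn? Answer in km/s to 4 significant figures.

Δv₁ = 2.522 km/s

From the circular-orbit relation v² = μ/r at r = 7034 km: μ = v²r = (7.528)² × 7034 = 3.98622×10^5 km³/s².
The Hohmann ellipse has a_t = (r₁ + r₂)/2 = 32327 km.
Circular speed at r = 7034 km: v_c = √(μ/r) = 7.528 km/s.
Transfer-orbit speed at the same r (vis-viva, a = a_t): v_t = √[μ(2/r − 1/a_t)] = 10.05 km/s.
Δv₁ = |v_t − v_c| = |10.05 − 7.528| = 2.522 km/s.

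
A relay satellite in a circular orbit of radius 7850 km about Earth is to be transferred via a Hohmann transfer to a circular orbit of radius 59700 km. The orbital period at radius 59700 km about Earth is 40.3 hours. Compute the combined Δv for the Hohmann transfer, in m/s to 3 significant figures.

From Kepler's third law T² = 4π²r³/μ at r = 59700 km, T = 40.3 hours = 40.3 × 3600 s = 1.4508×10^5 s: μ = 4π²r³/T² = 3.99087×10^5 km³/s².
Transfer-ellipse semi-major axis a_t = (r₁ + r₂)/2 = (7850 + 59700)/2 = 33775 km.
At r₁ the circular-orbit speed is v₁ = √(μ/r₁) = 7.1302 km/s.
Transfer-orbit speed at r₁ (v² = μ(2/r − 1/a)): v_p = √[μ(2/r₁ − 1/a_t)] = 9.4796 km/s.
First burn Δv₁ = |v_p − v₁| = 2.349 km/s.
Circular speed at r₂: v₂ = √(μ/r₂) = 2.5855 km/s.
Transfer-orbit speed at r₂: v_a = √[μ(2/r₂ − 1/a_t)] = 1.2465 km/s.
Second burn Δv₂ = |v₂ − v_a| = 1.339 km/s.
Δv = Δv₁ + Δv₂ = 2.349 + 1.339 = 3.688 km/s.

Δv = 3690 m/s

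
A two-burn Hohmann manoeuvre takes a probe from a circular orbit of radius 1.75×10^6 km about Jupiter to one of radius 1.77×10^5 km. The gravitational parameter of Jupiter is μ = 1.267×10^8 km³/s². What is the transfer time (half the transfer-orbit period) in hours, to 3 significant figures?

t = 73.3 hours

The Hohmann ellipse has a_t = (r₁ + r₂)/2 = 9.635×10^5 km.
Transfer time t = π√(a_t³/μ) = π√((9.635×10^5)³ / 1.267×10^8) = 2.640×10^5 s.
Converting: 2.640×10^5 s ÷ 3600 s/hour = 73.3 hours.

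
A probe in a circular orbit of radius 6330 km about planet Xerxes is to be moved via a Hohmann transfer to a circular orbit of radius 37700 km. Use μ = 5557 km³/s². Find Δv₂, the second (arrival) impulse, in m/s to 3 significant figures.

Transfer-ellipse semi-major axis a_t = (r₁ + r₂)/2 = (6330 + 37700)/2 = 22015 km.
Circular speed at r = 37700 km: v_c = √(μ/r) = 0.38393 km/s.
Transfer-orbit speed at the same r (vis-viva, a = a_t): v_t = √[μ(2/r − 1/a_t)] = 0.20587 km/s.
Δv₂ = |v_t − v_c| = |0.20587 − 0.38393| = 0.1781 km/s.

Δv₂ = 178 m/s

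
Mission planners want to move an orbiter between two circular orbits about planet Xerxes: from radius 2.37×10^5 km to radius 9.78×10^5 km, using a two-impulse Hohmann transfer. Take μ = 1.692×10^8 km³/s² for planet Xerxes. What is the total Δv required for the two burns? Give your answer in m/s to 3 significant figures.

The Hohmann ellipse has a_t = (r₁ + r₂)/2 = 6.075×10^5 km.
At r₁ the circular-orbit speed is v₁ = √(μ/r₁) = 26.7194 km/s.
On the transfer ellipse at r₁, vis-viva equation gives v_p = √[μ(2/r₁ − 1/a_t)] = 33.9018 km/s.
First burn Δv₁ = |v_p − v₁| = 7.182 km/s.
At r₂, v₂ = √(μ/r₂) = 13.1532 km/s.
Transfer-orbit speed at r₂: v_a = √[μ(2/r₂ − 1/a_t)] = 8.21546 km/s.
Second burn Δv₂ = |v₂ − v_a| = 4.938 km/s.
Total Δv = Δv₁ + Δv₂ = 12.12 km/s.

Δv = 12100 m/s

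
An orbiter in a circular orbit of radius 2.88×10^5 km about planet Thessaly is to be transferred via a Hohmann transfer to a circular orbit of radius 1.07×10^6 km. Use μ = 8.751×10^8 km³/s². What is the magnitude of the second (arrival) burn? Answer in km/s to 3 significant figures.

Δv₂ = 9.97 km/s

Semi-major axis of the transfer orbit: a_t = (2.880×10^5 + 1.070×10^6)/2 = 6.790×10^5 km.
On the circular orbit at r = 1.070×10^6 km, v_c = √(μ/r) = 28.598 km/s.
Transfer-orbit speed at the same r (vis-viva, a = a_t): v_t = √[μ(2/r − 1/a_t)] = 18.625 km/s.
Δv₂ = |v_t − v_c| = |18.625 − 28.598| = 9.973 km/s.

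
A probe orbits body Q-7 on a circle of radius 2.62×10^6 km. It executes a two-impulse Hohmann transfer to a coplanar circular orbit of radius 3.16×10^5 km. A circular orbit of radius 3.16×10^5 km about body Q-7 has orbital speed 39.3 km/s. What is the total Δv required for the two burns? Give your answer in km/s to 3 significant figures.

From the circular-orbit relation v² = μ/r at r = 3.16×10^5 km: μ = v²r = (39.3)² × 3.16×10^5 = 4.88059×10^8 km³/s².
The Hohmann ellipse has a_t = (r₁ + r₂)/2 = 1.468×10^6 km.
At r₁ the circular-orbit speed is v₁ = √(μ/r₁) = 13.6485 km/s.
Transfer-orbit speed at r₁ (vis-viva equation): v_a = √[μ(2/r₁ − 1/a_t)] = 6.33237 km/s.
First burn Δv₁ = |v_a − v₁| = 7.316 km/s.
Circular speed at r₂: v₂ = √(μ/r₂) = 39.30 km/s.
Transfer-orbit speed at r₂: v_p = √[μ(2/r₂ − 1/a_t)] = 52.50 km/s.
Second burn Δv₂ = |v₂ − v_p| = 13.20 km/s.
Δv = Δv₁ + Δv₂ = 7.316 + 13.20 = 20.52 km/s.

Δv = 20.5 km/s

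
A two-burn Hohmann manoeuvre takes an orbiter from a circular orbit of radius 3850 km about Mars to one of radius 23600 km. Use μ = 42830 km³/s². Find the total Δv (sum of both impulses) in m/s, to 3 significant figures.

Semi-major axis of the transfer orbit: a_t = (3850 + 23600)/2 = 13725 km.
At r₁ the circular-orbit speed is v₁ = √(μ/r₁) = 3.3354 km/s.
Transfer-orbit speed at r₁ (vis-viva equation): v_p = √[μ(2/r₁ − 1/a_t)] = 4.3736 km/s.
First burn Δv₁ = |v_p − v₁| = 1.038 km/s.
Circular speed at r₂: v₂ = √(μ/r₂) = 1.3472 km/s.
Transfer-orbit speed at r₂: v_a = √[μ(2/r₂ − 1/a_t)] = 0.71350 km/s.
Second burn Δv₂ = |v₂ − v_a| = 0.6337 km/s.
Total Δv = Δv₁ + Δv₂ = 1.672 km/s.

Δv = 1670 m/s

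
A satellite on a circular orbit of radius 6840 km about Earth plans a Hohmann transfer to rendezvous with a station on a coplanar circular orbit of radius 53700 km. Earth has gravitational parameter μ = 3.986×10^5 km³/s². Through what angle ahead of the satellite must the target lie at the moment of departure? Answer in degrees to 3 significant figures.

Semi-major axis of the transfer orbit: a_t = (6840 + 53700)/2 = 30270 km.
The half-period of the transfer ellipse is t = π√(a_t³/μ) = 26210 s.
Target angular speed ω₂ = √(μ/r₂³) = 5.073×10^-5 rad/s.
Angle swept by the target during transfer: ω₂·t = 1.3296 rad = 76.18°.
Arrival is 180° from departure on the ellipse, so φ = 180° − 76.18° = 104°.

φ = 104°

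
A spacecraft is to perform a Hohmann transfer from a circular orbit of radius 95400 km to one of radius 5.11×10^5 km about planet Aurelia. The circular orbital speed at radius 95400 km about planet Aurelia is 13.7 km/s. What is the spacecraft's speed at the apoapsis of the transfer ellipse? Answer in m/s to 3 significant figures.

From the circular-orbit relation v² = μ/r at r = 95400 km: μ = v²r = (13.7)² × 95400 = 1.79056×10^7 km³/s².
Transfer-ellipse semi-major axis a_t = (r₁ + r₂)/2 = (95400 + 5.110×10^5)/2 = 3.032×10^5 km.
At apoapsis, r = 5.110×10^5 km.
From the vis-viva equation, v = √[μ(2/r − 1/a_t)] = 3.320 km/s.

v = 3320 m/s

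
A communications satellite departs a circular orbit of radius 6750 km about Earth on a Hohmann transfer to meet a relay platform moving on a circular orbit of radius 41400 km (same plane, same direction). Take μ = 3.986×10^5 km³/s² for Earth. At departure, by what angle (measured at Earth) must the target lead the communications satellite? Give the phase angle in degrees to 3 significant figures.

φ = 100°

Semi-major axis of the transfer orbit: a_t = (6750 + 41400)/2 = 24075 km.
The half-period of the transfer ellipse is t = π√(a_t³/μ) = 18588 s.
Target angular speed ω₂ = √(μ/r₂³) = 7.4949×10^-5 rad/s.
Angle swept by the target during transfer: ω₂·t = 1.3932 rad = 79.82°.
The communications satellite traverses 180° on the transfer ellipse, so the target must lead by 180° − 79.82° = 100°.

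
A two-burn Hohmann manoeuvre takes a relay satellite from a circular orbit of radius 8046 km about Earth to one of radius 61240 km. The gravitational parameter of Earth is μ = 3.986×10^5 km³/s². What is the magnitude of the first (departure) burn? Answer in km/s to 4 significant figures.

Transfer-ellipse semi-major axis a_t = (r₁ + r₂)/2 = (8046 + 61240)/2 = 34643 km.
Circular speed at r = 8046 km: v_c = √(μ/r) = 7.038 km/s.
Vis-viva on the transfer ellipse at r = 8046 km gives v_t = √[μ(2/r − 1/a_t)] = 9.358 km/s.
Δv₁ = |v_t − v_c| = |9.358 − 7.038| = 2.320 km/s.

Δv₁ = 2.320 km/s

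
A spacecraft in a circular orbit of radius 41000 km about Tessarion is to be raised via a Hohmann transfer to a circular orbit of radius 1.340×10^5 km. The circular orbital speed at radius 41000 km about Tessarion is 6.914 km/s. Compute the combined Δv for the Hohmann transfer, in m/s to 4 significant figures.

Δv = 2849 m/s

From the circular-orbit relation v² = μ/r at r = 41000 km: μ = v²r = (6.914)² × 41000 = 1.95994×10^6 km³/s².
Transfer-ellipse semi-major axis a_t = (r₁ + r₂)/2 = (41000 + 1.340×10^5)/2 = 87500 km.
At r₁ the circular-orbit speed is v₁ = √(μ/r₁) = 6.914 km/s.
On the transfer ellipse at r₁, v² = μ(2/r − 1/a) gives v_p = √[μ(2/r₁ − 1/a_t)] = 8.556 km/s.
First burn Δv₁ = |v_p − v₁| = 1.642 km/s.
At r₂, v₂ = √(μ/r₂) = 3.82445 km/s.
Transfer-orbit speed at r₂: v_a = √[μ(2/r₂ − 1/a_t)] = 2.61792 km/s.
Second burn Δv₂ = |v₂ − v_a| = 1.207 km/s.
Δv = Δv₁ + Δv₂ = 1.642 + 1.207 = 2.849 km/s.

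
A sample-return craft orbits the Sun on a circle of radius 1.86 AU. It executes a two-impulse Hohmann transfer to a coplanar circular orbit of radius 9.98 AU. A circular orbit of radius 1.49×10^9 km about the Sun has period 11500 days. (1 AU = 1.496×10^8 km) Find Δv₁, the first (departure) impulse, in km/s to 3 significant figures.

From Kepler's third law T² = 4π²r³/μ at r = 1.49×10^9 km, T = 11500 days = 11500 × 86400 s = 9.936×10^8 s: μ = 4π²r³/T² = 1.32280×10^11 km³/s².
In km: r₁ = 1.86 × 1.496×10^8 = 2.78256×10^8 km; r₂ = 9.98 × 1.496×10^8 = 1.493008×10^9 km.
Transfer-ellipse semi-major axis a_t = (r₁ + r₂)/2 = (2.78256×10^8 + 1.493008×10^9)/2 = 8.85632×10^8 km.
On the circular orbit at r = 2.78256×10^8 km, v_c = √(μ/r) = 21.803 km/s.
Transfer-orbit speed at the same r (vis-viva, a = a_t): v_t = √[μ(2/r − 1/a_t)] = 28.309 km/s.
Δv₁ = |v_t − v_c| = |28.309 − 21.803| = 6.506 km/s.

Δv₁ = 6.51 km/s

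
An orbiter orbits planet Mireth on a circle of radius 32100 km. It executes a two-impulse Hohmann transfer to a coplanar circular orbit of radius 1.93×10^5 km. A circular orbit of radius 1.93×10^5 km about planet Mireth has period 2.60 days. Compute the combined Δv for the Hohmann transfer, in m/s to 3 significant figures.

Δv = 6610 m/s

From Kepler's third law T² = 4π²r³/μ at r = 1.93×10^5 km, T = 2.60 days = 2.60 × 86400 s = 2.2464×10^5 s: μ = 4π²r³/T² = 5.62416×10^6 km³/s².
Transfer-ellipse semi-major axis a_t = (r₁ + r₂)/2 = (32100 + 1.930×10^5)/2 = 1.1255×10^5 km.
Circular speed at r₁: v₁ = √(μ/r₁) = √(5.62416×10^6/32100) = 13.2366 km/s.
On the transfer ellipse at r₁, vis-viva gives v_p = √[μ(2/r₁ − 1/a_t)] = 17.3333 km/s.
First burn Δv₁ = |v_p − v₁| = 4.097 km/s.
Circular speed at r₂: v₂ = √(μ/r₂) = 5.398 km/s.
Transfer-orbit speed at r₂: v_a = √[μ(2/r₂ − 1/a_t)] = 2.883 km/s.
Second burn Δv₂ = |v₂ − v_a| = 2.515 km/s.
Total Δv = Δv₁ + Δv₂ = 6.612 km/s.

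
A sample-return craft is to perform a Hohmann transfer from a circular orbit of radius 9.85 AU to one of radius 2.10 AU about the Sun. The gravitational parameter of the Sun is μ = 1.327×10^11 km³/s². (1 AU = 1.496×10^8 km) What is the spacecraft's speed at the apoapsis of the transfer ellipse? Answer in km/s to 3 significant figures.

In km: r₁ = 9.85 × 1.496×10^8 = 1.47356×10^9 km; r₂ = 2.10 × 1.496×10^8 = 3.1416×10^8 km.
Transfer-ellipse semi-major axis a_t = (r₁ + r₂)/2 = (1.47356×10^9 + 3.1416×10^8)/2 = 8.9386×10^8 km.
The apoapsis of the transfer ellipse is at r = 1.47356×10^9 km.
From the vis-viva equation, v = √[μ(2/r − 1/a_t)] = 5.626 km/s.

v = 5.63 km/s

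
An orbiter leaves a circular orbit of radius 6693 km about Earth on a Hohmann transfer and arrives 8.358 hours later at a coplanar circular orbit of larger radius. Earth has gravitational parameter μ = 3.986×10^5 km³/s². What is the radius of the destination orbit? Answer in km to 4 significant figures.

Transfer time t = 8.358 hours = 30088.8 s, and t = π√(a_t³/μ).
So a_t = (μ t²/π²)^(1/3) = (3.986×10^5 × (30088.8)² / π²)^(1/3) = 33191 km.
Since a_t = (r₁ + r₂)/2, r₂ = 2a_t − r₁ = 2×33191 − 6693 = 59689 km.

r₂ = 59690 km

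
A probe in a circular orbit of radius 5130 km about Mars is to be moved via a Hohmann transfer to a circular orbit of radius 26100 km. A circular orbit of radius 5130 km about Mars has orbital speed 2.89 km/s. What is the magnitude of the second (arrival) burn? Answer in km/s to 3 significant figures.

From the circular-orbit relation v² = μ/r at r = 5130 km: μ = v²r = (2.89)² × 5130 = 42846.3 km³/s².
Transfer-ellipse semi-major axis a_t = (r₁ + r₂)/2 = (5130 + 26100)/2 = 15615 km.
On the circular orbit at r = 26100 km, v_c = √(μ/r) = 1.2813 km/s.
Transfer-orbit speed at the same r (vis-viva, a = a_t): v_t = √[μ(2/r − 1/a_t)] = 0.73439 km/s.
Δv₂ = |v_t − v_c| = |0.73439 − 1.2813| = 0.5469 km/s.

Δv₂ = 0.547 km/s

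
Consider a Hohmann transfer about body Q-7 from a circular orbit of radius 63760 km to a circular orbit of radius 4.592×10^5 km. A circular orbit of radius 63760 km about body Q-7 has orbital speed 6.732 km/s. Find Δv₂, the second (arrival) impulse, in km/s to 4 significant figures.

From the circular-orbit relation v² = μ/r at r = 63760 km: μ = v²r = (6.732)² × 63760 = 2.88959×10^6 km³/s².
Semi-major axis of the transfer orbit: a_t = (63760 + 4.592×10^5)/2 = 2.6148×10^5 km.
Circular speed at r = 4.592×10^5 km: v_c = √(μ/r) = 2.509 km/s.
Transfer-orbit speed at the same r (vis-viva, a = a_t): v_t = √[μ(2/r − 1/a_t)] = 1.239 km/s.
Δv₂ = |v_t − v_c| = |1.239 − 2.509| = 1.270 km/s.

Δv₂ = 1.270 km/s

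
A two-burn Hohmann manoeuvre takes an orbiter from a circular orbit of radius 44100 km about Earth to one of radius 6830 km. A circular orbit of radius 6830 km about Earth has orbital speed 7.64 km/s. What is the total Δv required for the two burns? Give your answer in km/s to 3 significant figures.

From the circular-orbit relation v² = μ/r at r = 6830 km: μ = v²r = (7.64)² × 6830 = 3.98664×10^5 km³/s².
Semi-major axis of the transfer orbit: a_t = (44100 + 6830)/2 = 25465 km.
At r₁ the circular-orbit speed is v₁ = √(μ/r₁) = 3.007 km/s.
Transfer-orbit speed at r₁ (v² = μ(2/r − 1/a)): v_a = √[μ(2/r₁ − 1/a_t)] = 1.557 km/s.
First burn Δv₁ = |v_a − v₁| = 1.450 km/s.
At r₂, v₂ = √(μ/r₂) = 7.6400 km/s.
Transfer-orbit speed at r₂: v_p = √[μ(2/r₂ − 1/a_t)] = 10.054 km/s.
Second burn Δv₂ = |v₂ − v_p| = 2.414 km/s.
Δv = Δv₁ + Δv₂ = 1.450 + 2.414 = 3.864 km/s.

Δv = 3.86 km/s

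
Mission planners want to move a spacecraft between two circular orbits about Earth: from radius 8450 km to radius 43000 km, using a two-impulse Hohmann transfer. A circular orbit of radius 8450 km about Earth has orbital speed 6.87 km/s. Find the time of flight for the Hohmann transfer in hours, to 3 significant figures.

From the circular-orbit relation v² = μ/r at r = 8450 km: μ = v²r = (6.87)² × 8450 = 3.98814×10^5 km³/s².
Transfer-ellipse semi-major axis a_t = (r₁ + r₂)/2 = (8450 + 43000)/2 = 25725 km.
Transfer time t = π√(a_t³/μ) = π√((25725)³ / 3.98814×10^5) = 20530 s.
Converting: 20530 s ÷ 3600 s/hour = 5.70 hours.

t = 5.70 hours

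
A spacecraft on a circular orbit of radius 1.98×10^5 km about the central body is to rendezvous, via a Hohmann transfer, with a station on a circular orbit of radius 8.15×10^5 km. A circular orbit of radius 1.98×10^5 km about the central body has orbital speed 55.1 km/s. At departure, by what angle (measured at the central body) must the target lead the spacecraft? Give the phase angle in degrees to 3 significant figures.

From the circular-orbit relation v² = μ/r at r = 1.98×10^5 km: μ = v²r = (55.1)² × 1.98×10^5 = 6.01130×10^8 km³/s².
The Hohmann ellipse has a_t = (r₁ + r₂)/2 = 5.065×10^5 km.
The half-period of the transfer ellipse is t = π√(a_t³/μ) = 46189 s.
Target angular speed ω₂ = √(μ/r₂³) = 3.3323×10^-5 rad/s.
Angle swept by the target during transfer: ω₂·t = 1.5392 rad = 88.19°.
Arrival is 180° from departure on the ellipse, so φ = 180° − 88.19° = 91.8°.

φ = 91.8°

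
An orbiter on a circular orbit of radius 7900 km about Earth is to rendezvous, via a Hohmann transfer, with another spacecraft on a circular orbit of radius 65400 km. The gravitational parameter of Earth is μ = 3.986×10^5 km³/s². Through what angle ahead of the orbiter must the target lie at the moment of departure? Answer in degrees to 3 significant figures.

φ = 104°

Semi-major axis of the transfer orbit: a_t = (7900 + 65400)/2 = 36650 km.
Transfer time t = π√(a_t³/μ) = 34910 s.
The target's mean motion on its circular orbit is ω₂ = √(μ/r₂³) = 3.775×10^-5 rad/s.
Angle swept by the target during transfer: ω₂·t = 1.3179 rad = 75.51°.
The orbiter traverses 180° on the transfer ellipse, so the target must lead by 180° − 75.51° = 104°.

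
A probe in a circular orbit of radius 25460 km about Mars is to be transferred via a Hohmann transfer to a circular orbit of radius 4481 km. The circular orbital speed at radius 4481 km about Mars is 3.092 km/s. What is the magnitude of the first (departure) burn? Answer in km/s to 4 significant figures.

From the circular-orbit relation v² = μ/r at r = 4481 km: μ = v²r = (3.092)² × 4481 = 42840.4 km³/s².
Semi-major axis of the transfer orbit: a_t = (25460 + 4481)/2 = 14970.5 km.
Circular speed at r = 25460 km: v_c = √(μ/r) = 1.2972 km/s.
Transfer-orbit speed at the same r (vis-viva, a = a_t): v_t = √[μ(2/r − 1/a_t)] = 0.70969 km/s.
Δv₁ = |v_t − v_c| = |0.70969 − 1.2972| = 0.5875 km/s.

Δv₁ = 0.5875 km/s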